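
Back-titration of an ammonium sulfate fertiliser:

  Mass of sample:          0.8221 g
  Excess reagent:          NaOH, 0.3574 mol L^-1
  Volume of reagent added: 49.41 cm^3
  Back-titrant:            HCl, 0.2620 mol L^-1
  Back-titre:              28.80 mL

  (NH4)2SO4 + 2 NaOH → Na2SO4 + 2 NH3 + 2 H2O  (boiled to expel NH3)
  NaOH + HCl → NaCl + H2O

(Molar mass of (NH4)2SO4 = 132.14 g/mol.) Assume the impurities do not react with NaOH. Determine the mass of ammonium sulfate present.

n(NaOH) added = 0.04941 × 0.3574 = 0.01766 mol
n(HCl) used in back-titration = 0.02880 × 0.2620 = 7.546 × 10^-3 mol
n(NaOH) left over = 7.546 × 10^-3 mol (1:1 ratio)
n(NaOH) consumed by analyte = 0.01766 − 7.546 × 10^-3 = 0.01011 mol
From the 1:2 ratio, n((NH4)2SO4) = 1/2 × 0.01011 = 5.057 × 10^-3 mol
mass of (NH4)2SO4 = 5.057 × 10^-3 × 132.14 = 0.6682 g

0.6682 g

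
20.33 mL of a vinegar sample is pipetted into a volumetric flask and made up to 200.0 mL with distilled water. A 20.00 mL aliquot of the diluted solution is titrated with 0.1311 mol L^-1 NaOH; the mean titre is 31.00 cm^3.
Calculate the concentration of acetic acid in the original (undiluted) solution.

1.999 mol/L

CH3COOH + NaOH → CH3COONa + H2O
n(NaOH) = 0.03100 × 0.1311 = 4.064 × 10^-3 mol
n(CH3COOH) in the aliquot = 4.064 × 10^-3 mol (1:1 ratio)
[CH3COOH]_dilute = 4.064 × 10^-3 / 0.02000 = 0.2032 mol/L
Dilution factor = 200.0 / 20.33 = 9.838
[CH3COOH]_stock = 0.2032 × 9.838 = 1.999 mol/L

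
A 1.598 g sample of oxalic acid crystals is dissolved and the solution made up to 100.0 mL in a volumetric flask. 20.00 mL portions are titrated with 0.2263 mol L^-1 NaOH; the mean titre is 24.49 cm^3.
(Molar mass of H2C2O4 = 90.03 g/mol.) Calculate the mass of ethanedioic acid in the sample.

1.247 g

H2C2O4 + 2 NaOH → Na2C2O4 + 2 H2O
n(NaOH) per titration = 0.02449 × 0.2263 = 5.542 × 10^-3 mol
From the 1:2 ratio, n(H2C2O4) in each aliquot = 1/2 × 5.542 × 10^-3 = 2.771 × 10^-3 mol
n(H2C2O4) in the whole flask = 2.771 × 10^-3 × 100.0/20.00 = 0.01386 mol
mass of H2C2O4 = 0.01386 × 90.03 = 1.247 g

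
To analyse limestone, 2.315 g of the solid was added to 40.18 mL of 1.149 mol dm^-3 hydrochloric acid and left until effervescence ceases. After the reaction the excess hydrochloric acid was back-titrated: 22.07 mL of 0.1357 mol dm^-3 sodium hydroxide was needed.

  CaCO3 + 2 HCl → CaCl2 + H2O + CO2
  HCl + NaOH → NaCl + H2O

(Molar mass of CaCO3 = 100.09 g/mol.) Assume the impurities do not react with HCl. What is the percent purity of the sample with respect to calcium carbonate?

n(HCl) added = 0.04018 × 1.149 = 0.04617 mol
n(NaOH) used in back-titration = 0.02207 × 0.1357 = 2.995 × 10^-3 mol
n(HCl) left over = 2.995 × 10^-3 mol (1:1 ratio)
n(HCl) consumed by analyte = 0.04617 − 2.995 × 10^-3 = 0.04317 mol
From the 1:2 ratio, n(CaCO3) = 1/2 × 0.04317 = 0.02159 mol
mass of CaCO3 = 0.02159 × 100.09 = 2.161 g
% CaCO3 = 2.161 / 2.315 × 100 = 93.33 %

93.33 %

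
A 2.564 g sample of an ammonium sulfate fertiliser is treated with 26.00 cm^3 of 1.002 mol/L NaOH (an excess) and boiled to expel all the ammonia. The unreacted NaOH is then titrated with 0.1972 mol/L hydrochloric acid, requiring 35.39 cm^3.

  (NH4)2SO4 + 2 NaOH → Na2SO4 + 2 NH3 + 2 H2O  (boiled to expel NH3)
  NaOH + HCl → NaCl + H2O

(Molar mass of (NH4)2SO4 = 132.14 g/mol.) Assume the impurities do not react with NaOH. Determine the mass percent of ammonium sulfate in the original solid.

49.15 %

n(NaOH) added = 0.02600 × 1.002 = 0.02605 mol
n(HCl) used in back-titration = 0.03539 × 0.1972 = 6.979 × 10^-3 mol
n(NaOH) left over = 6.979 × 10^-3 mol (1:1 ratio)
n(NaOH) consumed by analyte = 0.02605 − 6.979 × 10^-3 = 0.01907 mol
From the 1:2 ratio, n((NH4)2SO4) = 1/2 × 0.01907 = 9.537 × 10^-3 mol
mass of (NH4)2SO4 = 9.537 × 10^-3 × 132.14 = 1.260 g
% (NH4)2SO4 = 1.260 / 2.564 × 100 = 49.15 %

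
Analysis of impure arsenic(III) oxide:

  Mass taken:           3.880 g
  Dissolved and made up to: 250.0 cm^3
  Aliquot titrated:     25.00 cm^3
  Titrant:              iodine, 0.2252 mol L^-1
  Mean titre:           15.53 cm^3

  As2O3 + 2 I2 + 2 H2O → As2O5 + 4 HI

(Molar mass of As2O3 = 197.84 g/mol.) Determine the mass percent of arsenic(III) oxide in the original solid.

n(I2) per titration = 0.01553 × 0.2252 = 3.497 × 10^-3 mol
From the 1:2 ratio, n(As2O3) in each aliquot = 1/2 × 3.497 × 10^-3 = 1.749 × 10^-3 mol
n(As2O3) in the whole flask = 1.749 × 10^-3 × 250.0/25.00 = 0.01749 mol
mass of As2O3 = 0.01749 × 197.84 = 3.460 g
% As2O3 = 3.460 / 3.880 × 100 = 89.16 %

89.16 %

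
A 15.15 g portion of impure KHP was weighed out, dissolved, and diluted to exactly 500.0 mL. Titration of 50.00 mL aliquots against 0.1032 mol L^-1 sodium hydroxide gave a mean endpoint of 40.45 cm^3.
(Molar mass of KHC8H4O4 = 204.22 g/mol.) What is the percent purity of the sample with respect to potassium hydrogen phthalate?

KHC8H4O4 + NaOH → KNaC8H4O4 + H2O
n(NaOH) per titration = 0.04045 × 0.1032 = 4.174 × 10^-3 mol
n(KHC8H4O4) in each aliquot = 4.174 × 10^-3 mol (1:1 ratio)
n(KHC8H4O4) in the whole flask = 4.174 × 10^-3 × 500.0/50.00 = 0.04174 mol
mass of KHC8H4O4 = 0.04174 × 204.22 = 8.525 g
% KHC8H4O4 = 8.525 / 15.15 × 100 = 56.27 %

56.27 %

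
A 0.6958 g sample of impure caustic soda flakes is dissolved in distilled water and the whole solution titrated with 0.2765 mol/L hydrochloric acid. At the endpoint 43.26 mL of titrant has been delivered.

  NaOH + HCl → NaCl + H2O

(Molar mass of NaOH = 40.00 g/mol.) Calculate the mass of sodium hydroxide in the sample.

n(HCl) = 0.04326 L × 0.2765 mol/L = 0.01196 mol
n(NaOH) = 0.01196 mol (1:1 ratio)
mass of NaOH = 0.01196 × 40.00 g/mol = 0.4785 g

0.4785 g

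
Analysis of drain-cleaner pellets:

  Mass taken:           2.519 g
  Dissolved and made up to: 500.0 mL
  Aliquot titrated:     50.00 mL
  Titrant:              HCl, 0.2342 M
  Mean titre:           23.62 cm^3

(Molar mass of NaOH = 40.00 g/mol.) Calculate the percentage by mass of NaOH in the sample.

87.84 %

NaOH + HCl → NaCl + H2O
n(HCl) per titration = 0.02362 × 0.2342 = 5.532 × 10^-3 mol
n(NaOH) in each aliquot = 5.532 × 10^-3 mol (1:1 ratio)
n(NaOH) in the whole flask = 5.532 × 10^-3 × 500.0/50.00 = 0.05532 mol
mass of NaOH = 0.05532 × 40.00 = 2.213 g
% NaOH = 2.213 / 2.519 × 100 = 87.84 %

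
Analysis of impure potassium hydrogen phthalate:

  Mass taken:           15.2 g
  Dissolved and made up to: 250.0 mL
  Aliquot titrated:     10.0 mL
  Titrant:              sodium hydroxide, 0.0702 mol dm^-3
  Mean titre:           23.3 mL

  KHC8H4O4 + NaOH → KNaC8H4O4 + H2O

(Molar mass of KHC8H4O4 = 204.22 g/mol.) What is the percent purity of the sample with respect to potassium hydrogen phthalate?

54.9 %

n(NaOH) per titration = 0.0233 × 0.0702 = 1.64 × 10^-3 mol
n(KHC8H4O4) in each aliquot = 1.64 × 10^-3 mol (1:1 ratio)
n(KHC8H4O4) in the whole flask = 1.64 × 10^-3 × 250.0/10.0 = 0.0409 mol
mass of KHC8H4O4 = 0.0409 × 204.22 = 8.35 g
% KHC8H4O4 = 8.35 / 15.2 × 100 = 54.9 %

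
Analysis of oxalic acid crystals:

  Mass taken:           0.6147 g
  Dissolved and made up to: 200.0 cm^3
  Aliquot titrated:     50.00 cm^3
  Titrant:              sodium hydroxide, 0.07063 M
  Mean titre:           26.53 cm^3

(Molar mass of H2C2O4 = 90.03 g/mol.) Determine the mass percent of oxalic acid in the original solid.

H2C2O4 + 2 NaOH → Na2C2O4 + 2 H2O
n(NaOH) per titration = 0.02653 × 0.07063 = 1.874 × 10^-3 mol
From the 1:2 ratio, n(H2C2O4) in each aliquot = 1/2 × 1.874 × 10^-3 = 9.369 × 10^-4 mol
n(H2C2O4) in the whole flask = 9.369 × 10^-4 × 200.0/50.00 = 3.748 × 10^-3 mol
mass of H2C2O4 = 3.748 × 10^-3 × 90.03 = 0.3374 g
% H2C2O4 = 0.3374 / 0.6147 × 100 = 54.89 %

54.89 %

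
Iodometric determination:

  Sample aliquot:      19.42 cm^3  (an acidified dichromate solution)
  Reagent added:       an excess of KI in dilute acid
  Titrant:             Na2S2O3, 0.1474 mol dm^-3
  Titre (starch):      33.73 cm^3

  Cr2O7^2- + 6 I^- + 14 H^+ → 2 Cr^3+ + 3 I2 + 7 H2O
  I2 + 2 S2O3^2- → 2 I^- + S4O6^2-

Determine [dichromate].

n(S2O3^2-) = 0.03373 × 0.1474 = 4.972 × 10^-3 mol
n(I2) = n(S2O3^2-)/2 = 2.486 × 10^-3 mol
From the 1:3 ratio, n(Cr2O7^2-) in the aliquot = 1/3 × 2.486 × 10^-3 = 8.286 × 10^-4 mol
[Cr2O7^2-] = 8.286 × 10^-4 / 0.01942 = 0.04267 mol/L

0.04267 mol/L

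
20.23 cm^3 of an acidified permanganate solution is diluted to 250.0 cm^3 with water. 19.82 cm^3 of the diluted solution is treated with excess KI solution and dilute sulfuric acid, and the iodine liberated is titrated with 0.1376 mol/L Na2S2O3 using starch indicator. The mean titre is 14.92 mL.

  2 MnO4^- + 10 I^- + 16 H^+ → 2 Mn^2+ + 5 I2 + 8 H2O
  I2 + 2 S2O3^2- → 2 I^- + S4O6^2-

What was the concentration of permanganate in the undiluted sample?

0.2560 mol/L

n(S2O3^2-) = 0.01492 × 0.1376 = 2.053 × 10^-3 mol
n(I2) = n(S2O3^2-)/2 = 1.026 × 10^-3 mol
From the 2:5 ratio, n(MnO4^-) in the aliquot = 2/5 × 1.026 × 10^-3 = 4.106 × 10^-4 mol
[MnO4^-]_dilute = 4.106 × 10^-4 / 0.01982 = 0.02072 mol/L
[MnO4^-]_original = 0.02072 × 250.0/20.23 = 0.2560 mol/L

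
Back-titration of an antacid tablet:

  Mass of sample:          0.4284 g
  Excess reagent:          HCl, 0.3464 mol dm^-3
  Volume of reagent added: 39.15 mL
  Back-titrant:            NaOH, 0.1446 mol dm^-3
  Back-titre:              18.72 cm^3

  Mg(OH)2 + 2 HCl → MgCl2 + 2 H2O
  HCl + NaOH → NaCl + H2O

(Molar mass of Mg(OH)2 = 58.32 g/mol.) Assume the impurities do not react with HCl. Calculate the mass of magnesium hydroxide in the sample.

0.3165 g

n(HCl) added = 0.03915 × 0.3464 = 0.01356 mol
n(NaOH) used in back-titration = 0.01872 × 0.1446 = 2.707 × 10^-3 mol
n(HCl) left over = 2.707 × 10^-3 mol (1:1 ratio)
n(HCl) consumed by analyte = 0.01356 − 2.707 × 10^-3 = 0.01085 mol
From the 1:2 ratio, n(Mg(OH)2) = 1/2 × 0.01085 = 5.427 × 10^-3 mol
mass of Mg(OH)2 = 5.427 × 10^-3 × 58.32 = 0.3165 g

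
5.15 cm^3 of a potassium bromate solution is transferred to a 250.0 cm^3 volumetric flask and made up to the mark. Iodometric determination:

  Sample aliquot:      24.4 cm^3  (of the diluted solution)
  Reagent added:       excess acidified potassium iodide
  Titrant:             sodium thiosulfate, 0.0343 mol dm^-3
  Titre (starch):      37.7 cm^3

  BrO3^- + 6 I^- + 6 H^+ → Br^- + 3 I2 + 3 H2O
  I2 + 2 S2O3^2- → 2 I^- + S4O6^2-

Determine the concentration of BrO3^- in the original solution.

n(S2O3^2-) = 0.0377 × 0.0343 = 1.29 × 10^-3 mol
n(I2) = n(S2O3^2-)/2 = 6.47 × 10^-4 mol
From the 1:3 ratio, n(BrO3^-) in the aliquot = 1/3 × 6.47 × 10^-4 = 2.16 × 10^-4 mol
[BrO3^-]_dilute = 2.16 × 10^-4 / 0.0244 = 0.00883 mol/L
[BrO3^-]_original = 0.00883 × 250.0/5.15 = 0.429 mol/L

0.429 mol/L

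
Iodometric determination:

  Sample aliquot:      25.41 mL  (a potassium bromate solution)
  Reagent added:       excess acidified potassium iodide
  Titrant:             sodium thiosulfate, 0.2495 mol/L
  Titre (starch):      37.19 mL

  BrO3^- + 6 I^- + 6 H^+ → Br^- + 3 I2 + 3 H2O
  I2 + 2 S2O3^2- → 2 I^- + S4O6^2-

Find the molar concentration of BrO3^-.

n(S2O3^2-) = 0.03719 × 0.2495 = 9.279 × 10^-3 mol
n(I2) = n(S2O3^2-)/2 = 4.639 × 10^-3 mol
From the 1:3 ratio, n(BrO3^-) in the aliquot = 1/3 × 4.639 × 10^-3 = 1.546 × 10^-3 mol
[BrO3^-] = 1.546 × 10^-3 / 0.02541 = 0.06086 mol/L

0.06086 mol/L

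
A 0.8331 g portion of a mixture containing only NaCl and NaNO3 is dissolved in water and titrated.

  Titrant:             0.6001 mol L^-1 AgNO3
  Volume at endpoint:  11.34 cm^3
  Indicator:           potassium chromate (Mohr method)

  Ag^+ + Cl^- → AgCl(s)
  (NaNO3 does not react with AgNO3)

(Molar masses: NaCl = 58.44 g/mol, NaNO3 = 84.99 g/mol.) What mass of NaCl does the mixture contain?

0.3977 g

n(AgNO3) = 0.01134 × 0.6001 = 6.805 × 10^-3 mol
Let x = n(NaCl), y = n(NaNO3).
Titrant: 1x = 6.805 × 10^-3;  mass: 58.44x + 84.99y = 0.8331
Solving, x = 6.805 × 10^-3 mol, y = 5.123 × 10^-3 mol
mass of NaCl = 6.805 × 10^-3 × 58.44 = 0.3977 g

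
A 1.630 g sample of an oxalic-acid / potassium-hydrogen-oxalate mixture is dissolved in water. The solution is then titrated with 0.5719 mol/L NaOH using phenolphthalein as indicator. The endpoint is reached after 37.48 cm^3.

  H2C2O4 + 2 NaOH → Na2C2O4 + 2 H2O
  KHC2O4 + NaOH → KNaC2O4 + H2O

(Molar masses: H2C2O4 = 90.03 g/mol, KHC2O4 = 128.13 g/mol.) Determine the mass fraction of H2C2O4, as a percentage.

n(NaOH) = 0.03748 × 0.5719 = 0.02143 mol
Let x = n(H2C2O4), y = n(KHC2O4).
Titrant: 2x + 1y = 0.02143;  mass: 90.03x + 128.13y = 1.630
Solving, x = 6.716 × 10^-3 mol, y = 8.002 × 10^-3 mol
mass of H2C2O4 = 6.716 × 10^-3 × 90.03 = 0.6047 g
% H2C2O4 = 0.6047 / 1.630 × 100 = 37.10 %

37.10 %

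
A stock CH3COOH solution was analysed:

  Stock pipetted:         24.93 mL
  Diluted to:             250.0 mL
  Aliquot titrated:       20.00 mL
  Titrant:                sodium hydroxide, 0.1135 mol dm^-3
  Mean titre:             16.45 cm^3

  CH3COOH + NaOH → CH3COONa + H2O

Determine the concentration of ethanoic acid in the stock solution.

n(NaOH) = 0.01645 × 0.1135 = 1.867 × 10^-3 mol
n(CH3COOH) in the aliquot = 1.867 × 10^-3 mol (1:1 ratio)
[CH3COOH]_dilute = 1.867 × 10^-3 / 0.02000 = 0.09335 mol/L
Dilution factor = 250.0 / 24.93 = 10.03
[CH3COOH]_stock = 0.09335 × 10.03 = 0.9362 mol/L

0.9362 mol/L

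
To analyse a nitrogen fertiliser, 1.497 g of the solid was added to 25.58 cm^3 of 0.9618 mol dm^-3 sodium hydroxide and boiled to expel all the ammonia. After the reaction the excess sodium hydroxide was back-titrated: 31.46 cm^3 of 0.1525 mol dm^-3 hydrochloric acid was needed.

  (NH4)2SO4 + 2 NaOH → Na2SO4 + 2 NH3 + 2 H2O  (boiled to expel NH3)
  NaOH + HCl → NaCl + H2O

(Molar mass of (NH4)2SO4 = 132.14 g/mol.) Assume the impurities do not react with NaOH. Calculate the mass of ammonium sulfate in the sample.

n(NaOH) added = 0.02558 × 0.9618 = 0.02460 mol
n(HCl) used in back-titration = 0.03146 × 0.1525 = 4.798 × 10^-3 mol
n(NaOH) left over = 4.798 × 10^-3 mol (1:1 ratio)
n(NaOH) consumed by analyte = 0.02460 − 4.798 × 10^-3 = 0.01981 mol
From the 1:2 ratio, n((NH4)2SO4) = 1/2 × 0.01981 = 9.903 × 10^-3 mol
mass of (NH4)2SO4 = 9.903 × 10^-3 × 132.14 = 1.309 g

1.309 g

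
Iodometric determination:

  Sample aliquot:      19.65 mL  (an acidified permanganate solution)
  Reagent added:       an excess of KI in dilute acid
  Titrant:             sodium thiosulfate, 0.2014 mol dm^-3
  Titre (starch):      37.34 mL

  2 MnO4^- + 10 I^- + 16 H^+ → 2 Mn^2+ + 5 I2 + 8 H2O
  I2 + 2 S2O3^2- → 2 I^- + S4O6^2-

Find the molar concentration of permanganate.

n(S2O3^2-) = 0.03734 × 0.2014 = 7.520 × 10^-3 mol
n(I2) = n(S2O3^2-)/2 = 3.760 × 10^-3 mol
From the 2:5 ratio, n(MnO4^-) in the aliquot = 2/5 × 3.760 × 10^-3 = 1.504 × 10^-3 mol
[MnO4^-] = 1.504 × 10^-3 / 0.01965 = 0.07654 mol/L

0.07654 mol/L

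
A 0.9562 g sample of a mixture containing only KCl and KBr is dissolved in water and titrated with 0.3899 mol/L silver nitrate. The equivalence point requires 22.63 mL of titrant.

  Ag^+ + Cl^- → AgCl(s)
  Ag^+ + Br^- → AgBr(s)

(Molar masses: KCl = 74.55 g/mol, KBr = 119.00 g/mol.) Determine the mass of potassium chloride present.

0.1573 g

n(AgNO3) = 0.02263 × 0.3899 = 8.823 × 10^-3 mol
Let x = n(KCl), y = n(KBr).
Titrant: 1x + 1y = 8.823 × 10^-3;  mass: 74.55x + 119.00y = 0.9562
Solving, x = 2.110 × 10^-3 mol, y = 6.713 × 10^-3 mol
mass of KCl = 2.110 × 10^-3 × 74.55 = 0.1573 g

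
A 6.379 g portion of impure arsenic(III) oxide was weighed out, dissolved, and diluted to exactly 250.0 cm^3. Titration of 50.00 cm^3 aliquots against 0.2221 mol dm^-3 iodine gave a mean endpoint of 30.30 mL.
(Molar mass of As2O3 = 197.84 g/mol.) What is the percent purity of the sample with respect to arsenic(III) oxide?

As2O3 + 2 I2 + 2 H2O → As2O5 + 4 HI
n(I2) per titration = 0.03030 × 0.2221 = 6.730 × 10^-3 mol
From the 1:2 ratio, n(As2O3) in each aliquot = 1/2 × 6.730 × 10^-3 = 3.365 × 10^-3 mol
n(As2O3) in the whole flask = 3.365 × 10^-3 × 250.0/50.00 = 0.01682 mol
mass of As2O3 = 0.01682 × 197.84 = 3.328 g
% As2O3 = 3.328 / 6.379 × 100 = 52.18 %

52.18 %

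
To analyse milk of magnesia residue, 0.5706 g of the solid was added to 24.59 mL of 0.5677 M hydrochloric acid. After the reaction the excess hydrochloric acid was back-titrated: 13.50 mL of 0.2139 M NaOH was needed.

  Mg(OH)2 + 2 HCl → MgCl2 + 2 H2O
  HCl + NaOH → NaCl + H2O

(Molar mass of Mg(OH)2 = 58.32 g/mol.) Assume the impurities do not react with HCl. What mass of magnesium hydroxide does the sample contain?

0.3229 g

n(HCl) added = 0.02459 × 0.5677 = 0.01396 mol
n(NaOH) used in back-titration = 0.01350 × 0.2139 = 2.888 × 10^-3 mol
n(HCl) left over = 2.888 × 10^-3 mol (1:1 ratio)
n(HCl) consumed by analyte = 0.01396 − 2.888 × 10^-3 = 0.01107 mol
From the 1:2 ratio, n(Mg(OH)2) = 1/2 × 0.01107 = 5.536 × 10^-3 mol
mass of Mg(OH)2 = 5.536 × 10^-3 × 58.32 = 0.3229 g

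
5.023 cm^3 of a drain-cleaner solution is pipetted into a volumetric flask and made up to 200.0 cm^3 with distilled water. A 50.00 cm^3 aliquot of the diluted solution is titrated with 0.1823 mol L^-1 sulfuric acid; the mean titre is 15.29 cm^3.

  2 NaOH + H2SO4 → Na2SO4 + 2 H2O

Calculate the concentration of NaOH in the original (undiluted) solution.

4.439 mol/L

n(H2SO4) = 0.01529 × 0.1823 = 2.787 × 10^-3 mol
From the 2:1 ratio, n(NaOH) in the aliquot = 2/1 × 2.787 × 10^-3 = 5.575 × 10^-3 mol
[NaOH]_dilute = 5.575 × 10^-3 / 0.05000 = 0.1115 mol/L
Dilution factor = 200.0 / 5.023 = 39.82
[NaOH]_stock = 0.1115 × 39.82 = 4.439 mol/L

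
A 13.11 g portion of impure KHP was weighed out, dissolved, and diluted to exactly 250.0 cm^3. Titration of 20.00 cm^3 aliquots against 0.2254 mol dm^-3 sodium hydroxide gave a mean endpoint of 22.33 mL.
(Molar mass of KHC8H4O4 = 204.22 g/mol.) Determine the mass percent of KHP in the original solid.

98.00 %

KHC8H4O4 + NaOH → KNaC8H4O4 + H2O
n(NaOH) per titration = 0.02233 × 0.2254 = 5.033 × 10^-3 mol
n(KHC8H4O4) in each aliquot = 5.033 × 10^-3 mol (1:1 ratio)
n(KHC8H4O4) in the whole flask = 5.033 × 10^-3 × 250.0/20.00 = 0.06291 mol
mass of KHC8H4O4 = 0.06291 × 204.22 = 12.85 g
% KHC8H4O4 = 12.85 / 13.11 × 100 = 98.00 %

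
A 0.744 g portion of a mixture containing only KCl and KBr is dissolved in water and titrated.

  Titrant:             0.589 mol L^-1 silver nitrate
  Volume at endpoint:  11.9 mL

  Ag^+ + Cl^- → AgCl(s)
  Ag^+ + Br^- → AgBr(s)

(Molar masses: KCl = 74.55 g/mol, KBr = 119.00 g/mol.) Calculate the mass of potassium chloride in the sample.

0.151 g

n(AgNO3) = 0.0119 × 0.589 = 7.01 × 10^-3 mol
Let x = n(KCl), y = n(KBr).
Titrant: 1x + 1y = 7.01 × 10^-3;  mass: 74.55x + 119.00y = 0.744
Solving, x = 2.03 × 10^-3 mol, y = 4.98 × 10^-3 mol
mass of KCl = 2.03 × 10^-3 × 74.55 = 0.151 g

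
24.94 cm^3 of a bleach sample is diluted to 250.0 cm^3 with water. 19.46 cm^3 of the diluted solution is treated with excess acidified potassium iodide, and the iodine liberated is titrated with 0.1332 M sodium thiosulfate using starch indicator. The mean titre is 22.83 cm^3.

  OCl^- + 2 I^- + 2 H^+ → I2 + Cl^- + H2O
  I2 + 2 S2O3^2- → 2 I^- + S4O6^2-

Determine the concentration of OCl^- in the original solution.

0.7832 M

n(S2O3^2-) = 0.02283 × 0.1332 = 3.041 × 10^-3 mol
n(I2) = n(S2O3^2-)/2 = 1.520 × 10^-3 mol
n(OCl^-) in the aliquot = 1.520 × 10^-3 mol (1:1 ratio)
[OCl^-]_dilute = 1.520 × 10^-3 / 0.01946 = 0.07813 mol/L
[OCl^-]_original = 0.07813 × 250.0/24.94 = 0.7832 mol/L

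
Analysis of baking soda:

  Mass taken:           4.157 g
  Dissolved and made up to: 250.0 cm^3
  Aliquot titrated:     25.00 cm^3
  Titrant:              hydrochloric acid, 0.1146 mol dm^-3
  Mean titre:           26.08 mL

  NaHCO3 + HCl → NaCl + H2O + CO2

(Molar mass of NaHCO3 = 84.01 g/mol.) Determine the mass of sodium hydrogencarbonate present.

n(HCl) per titration = 0.02608 × 0.1146 = 2.989 × 10^-3 mol
n(NaHCO3) in each aliquot = 2.989 × 10^-3 mol (1:1 ratio)
n(NaHCO3) in the whole flask = 2.989 × 10^-3 × 250.0/25.00 = 0.02989 mol
mass of NaHCO3 = 0.02989 × 84.01 = 2.511 g

2.511 g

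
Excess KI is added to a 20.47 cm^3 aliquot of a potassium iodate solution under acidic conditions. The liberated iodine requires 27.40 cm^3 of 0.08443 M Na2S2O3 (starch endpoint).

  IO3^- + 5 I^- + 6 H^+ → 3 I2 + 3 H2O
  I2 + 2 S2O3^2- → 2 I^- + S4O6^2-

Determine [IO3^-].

n(S2O3^2-) = 0.02740 × 0.08443 = 2.313 × 10^-3 mol
n(I2) = n(S2O3^2-)/2 = 1.157 × 10^-3 mol
From the 1:3 ratio, n(IO3^-) in the aliquot = 1/3 × 1.157 × 10^-3 = 3.856 × 10^-4 mol
[IO3^-] = 3.856 × 10^-4 / 0.02047 = 0.01884 mol/L

0.01884 M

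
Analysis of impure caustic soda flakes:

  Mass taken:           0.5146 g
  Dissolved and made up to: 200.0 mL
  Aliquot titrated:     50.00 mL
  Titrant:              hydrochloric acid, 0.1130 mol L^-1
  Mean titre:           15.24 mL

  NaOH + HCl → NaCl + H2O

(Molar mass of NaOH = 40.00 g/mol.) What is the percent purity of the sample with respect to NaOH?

n(HCl) per titration = 0.01524 × 0.1130 = 1.722 × 10^-3 mol
n(NaOH) in each aliquot = 1.722 × 10^-3 mol (1:1 ratio)
n(NaOH) in the whole flask = 1.722 × 10^-3 × 200.0/50.00 = 6.888 × 10^-3 mol
mass of NaOH = 6.888 × 10^-3 × 40.00 = 0.2755 g
% NaOH = 0.2755 / 0.5146 × 100 = 53.54 %

53.54 %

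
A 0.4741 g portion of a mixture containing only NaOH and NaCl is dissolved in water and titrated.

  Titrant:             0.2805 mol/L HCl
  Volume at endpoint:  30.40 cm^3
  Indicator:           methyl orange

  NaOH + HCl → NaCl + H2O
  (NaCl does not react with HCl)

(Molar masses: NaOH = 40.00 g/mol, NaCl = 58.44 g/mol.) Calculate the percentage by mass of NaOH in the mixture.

n(HCl) = 0.03040 × 0.2805 = 8.527 × 10^-3 mol
Let x = n(NaOH), y = n(NaCl).
Titrant: 1x = 8.527 × 10^-3;  mass: 40.00x + 58.44y = 0.4741
Solving, x = 8.527 × 10^-3 mol, y = 2.276 × 10^-3 mol
mass of NaOH = 8.527 × 10^-3 × 40.00 = 0.3411 g
% NaOH = 0.3411 / 0.4741 × 100 = 71.94 %

71.94 %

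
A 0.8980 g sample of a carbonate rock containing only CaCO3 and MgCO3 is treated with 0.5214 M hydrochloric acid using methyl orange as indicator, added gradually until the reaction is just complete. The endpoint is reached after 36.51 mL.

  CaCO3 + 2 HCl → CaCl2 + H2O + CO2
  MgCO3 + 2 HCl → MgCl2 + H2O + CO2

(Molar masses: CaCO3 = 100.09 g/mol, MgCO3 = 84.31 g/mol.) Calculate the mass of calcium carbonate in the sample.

n(HCl) = 0.03651 × 0.5214 = 0.01904 mol
Let x = n(CaCO3), y = n(MgCO3).
Titrant: 2x + 2y = 0.01904;  mass: 100.09x + 84.31y = 0.8980
Solving, x = 6.053 × 10^-3 mol, y = 3.465 × 10^-3 mol
mass of CaCO3 = 6.053 × 10^-3 × 100.09 = 0.6059 g

0.6059 g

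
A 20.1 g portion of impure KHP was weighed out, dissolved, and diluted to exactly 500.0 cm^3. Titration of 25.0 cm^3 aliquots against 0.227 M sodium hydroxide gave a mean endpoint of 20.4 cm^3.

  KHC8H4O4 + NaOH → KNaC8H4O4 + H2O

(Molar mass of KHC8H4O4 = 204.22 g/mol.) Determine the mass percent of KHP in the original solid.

94.1 %

n(NaOH) per titration = 0.0204 × 0.227 = 4.63 × 10^-3 mol
n(KHC8H4O4) in each aliquot = 4.63 × 10^-3 mol (1:1 ratio)
n(KHC8H4O4) in the whole flask = 4.63 × 10^-3 × 500.0/25.0 = 0.0926 mol
mass of KHC8H4O4 = 0.0926 × 204.22 = 18.9 g
% KHC8H4O4 = 18.9 / 20.1 × 100 = 94.1 %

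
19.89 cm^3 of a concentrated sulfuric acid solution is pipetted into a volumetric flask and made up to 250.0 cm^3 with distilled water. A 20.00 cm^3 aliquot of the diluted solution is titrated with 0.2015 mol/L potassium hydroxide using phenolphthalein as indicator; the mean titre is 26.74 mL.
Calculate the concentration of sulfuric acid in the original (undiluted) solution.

1.693 mol/L

H2SO4 + 2 KOH → K2SO4 + 2 H2O
n(KOH) = 0.02674 × 0.2015 = 5.388 × 10^-3 mol
From the 1:2 ratio, n(H2SO4) in the aliquot = 1/2 × 5.388 × 10^-3 = 2.694 × 10^-3 mol
[H2SO4]_dilute = 2.694 × 10^-3 / 0.02000 = 0.1347 mol/L
Dilution factor = 250.0 / 19.89 = 12.57
[H2SO4]_stock = 0.1347 × 12.57 = 1.693 mol/L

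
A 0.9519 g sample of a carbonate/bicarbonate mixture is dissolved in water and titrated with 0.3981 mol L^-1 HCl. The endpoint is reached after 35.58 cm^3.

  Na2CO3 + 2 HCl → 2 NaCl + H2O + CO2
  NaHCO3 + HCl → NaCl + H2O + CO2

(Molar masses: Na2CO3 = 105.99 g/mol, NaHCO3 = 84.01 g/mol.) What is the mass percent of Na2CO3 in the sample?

n(HCl) = 0.03558 × 0.3981 = 0.01416 mol
Let x = n(Na2CO3), y = n(NaHCO3).
Titrant: 2x + 1y = 0.01416;  mass: 105.99x + 84.01y = 0.9519
Solving, x = 3.838 × 10^-3 mol, y = 6.489 × 10^-3 mol
mass of Na2CO3 = 3.838 × 10^-3 × 105.99 = 0.4068 g
% Na2CO3 = 0.4068 / 0.9519 × 100 = 42.73 %

42.73 %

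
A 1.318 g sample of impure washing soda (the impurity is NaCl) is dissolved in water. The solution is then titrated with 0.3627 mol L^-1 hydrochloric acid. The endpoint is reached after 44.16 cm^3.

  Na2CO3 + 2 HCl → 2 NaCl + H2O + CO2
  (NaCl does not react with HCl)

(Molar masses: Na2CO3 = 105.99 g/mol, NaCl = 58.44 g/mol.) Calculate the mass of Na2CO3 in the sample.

0.8488 g

n(HCl) = 0.04416 × 0.3627 = 0.01602 mol
Let x = n(Na2CO3), y = n(NaCl).
Titrant: 2x = 0.01602;  mass: 105.99x + 58.44y = 1.318
Solving, x = 8.008 × 10^-3 mol, y = 8.029 × 10^-3 mol
mass of Na2CO3 = 8.008 × 10^-3 × 105.99 = 0.8488 g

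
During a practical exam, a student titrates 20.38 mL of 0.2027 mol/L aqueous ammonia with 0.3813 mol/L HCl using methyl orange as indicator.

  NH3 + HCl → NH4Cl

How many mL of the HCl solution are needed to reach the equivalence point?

10.83 mL

n(NH3) = 0.02038 L × 0.2027 mol/L = 4.131 × 10^-3 mol
n(HCl) = 4.131 × 10^-3 mol (1:1 stoichiometry)
V(HCl) = 4.131 × 10^-3 mol / 0.3813 mol/L = 0.01083 L = 10.83 mL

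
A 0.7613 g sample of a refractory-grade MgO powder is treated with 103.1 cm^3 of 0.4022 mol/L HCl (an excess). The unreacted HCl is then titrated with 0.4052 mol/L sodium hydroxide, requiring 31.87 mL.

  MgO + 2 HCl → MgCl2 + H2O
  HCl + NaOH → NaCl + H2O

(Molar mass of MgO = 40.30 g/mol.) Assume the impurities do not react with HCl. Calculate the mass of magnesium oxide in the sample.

0.5753 g

n(HCl) added = 0.1031 × 0.4022 = 0.04147 mol
n(NaOH) used in back-titration = 0.03187 × 0.4052 = 0.01291 mol
n(HCl) left over = 0.01291 mol (1:1 ratio)
n(HCl) consumed by analyte = 0.04147 − 0.01291 = 0.02855 mol
From the 1:2 ratio, n(MgO) = 1/2 × 0.02855 = 0.01428 mol
mass of MgO = 0.01428 × 40.30 = 0.5753 g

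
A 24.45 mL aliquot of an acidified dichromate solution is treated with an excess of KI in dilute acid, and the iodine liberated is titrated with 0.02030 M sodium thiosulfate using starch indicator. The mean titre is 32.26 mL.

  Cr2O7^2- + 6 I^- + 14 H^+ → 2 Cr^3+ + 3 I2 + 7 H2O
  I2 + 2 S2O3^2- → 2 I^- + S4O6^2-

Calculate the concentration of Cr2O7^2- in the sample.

n(S2O3^2-) = 0.03226 × 0.02030 = 6.549 × 10^-4 mol
n(I2) = n(S2O3^2-)/2 = 3.274 × 10^-4 mol
From the 1:3 ratio, n(Cr2O7^2-) in the aliquot = 1/3 × 3.274 × 10^-4 = 1.091 × 10^-4 mol
[Cr2O7^2-] = 1.091 × 10^-4 / 0.02445 = 0.004464 mol/L

0.004464 M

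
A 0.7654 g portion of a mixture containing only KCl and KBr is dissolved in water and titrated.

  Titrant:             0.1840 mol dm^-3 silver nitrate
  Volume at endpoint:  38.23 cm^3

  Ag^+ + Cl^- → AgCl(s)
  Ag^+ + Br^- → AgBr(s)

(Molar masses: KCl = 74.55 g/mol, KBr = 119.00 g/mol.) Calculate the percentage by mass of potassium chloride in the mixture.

15.71 %

n(AgNO3) = 0.03823 × 0.1840 = 7.034 × 10^-3 mol
Let x = n(KCl), y = n(KBr).
Titrant: 1x + 1y = 7.034 × 10^-3;  mass: 74.55x + 119.00y = 0.7654
Solving, x = 1.613 × 10^-3 mol, y = 5.422 × 10^-3 mol
mass of KCl = 1.613 × 10^-3 × 74.55 = 0.1202 g
% KCl = 0.1202 / 0.7654 × 100 = 15.71 %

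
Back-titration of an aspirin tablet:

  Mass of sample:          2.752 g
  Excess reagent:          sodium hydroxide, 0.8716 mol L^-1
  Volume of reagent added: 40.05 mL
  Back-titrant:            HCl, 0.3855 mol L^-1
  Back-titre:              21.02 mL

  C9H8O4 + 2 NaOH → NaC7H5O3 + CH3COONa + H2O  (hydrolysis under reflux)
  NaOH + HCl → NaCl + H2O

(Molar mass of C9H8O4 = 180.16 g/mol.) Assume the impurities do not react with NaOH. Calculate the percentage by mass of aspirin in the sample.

n(NaOH) added = 0.04005 × 0.8716 = 0.03491 mol
n(HCl) used in back-titration = 0.02102 × 0.3855 = 8.103 × 10^-3 mol
n(NaOH) left over = 8.103 × 10^-3 mol (1:1 ratio)
n(NaOH) consumed by analyte = 0.03491 − 8.103 × 10^-3 = 0.02680 mol
From the 1:2 ratio, n(C9H8O4) = 1/2 × 0.02680 = 0.01340 mol
mass of C9H8O4 = 0.01340 × 180.16 = 2.415 g
% C9H8O4 = 2.415 / 2.752 × 100 = 87.74 %

87.74 %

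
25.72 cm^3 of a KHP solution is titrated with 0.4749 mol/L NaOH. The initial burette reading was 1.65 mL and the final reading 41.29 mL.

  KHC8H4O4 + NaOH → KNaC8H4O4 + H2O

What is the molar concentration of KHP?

0.7319 mol/L

n(NaOH) = 0.03964 L × 0.4749 mol/L = 0.01883 mol
n(KHC8H4O4) = 0.01883 mol (1:1 mole ratio)
[KHC8H4O4] = 0.01883 mol / 0.02572 L = 0.7319 mol/L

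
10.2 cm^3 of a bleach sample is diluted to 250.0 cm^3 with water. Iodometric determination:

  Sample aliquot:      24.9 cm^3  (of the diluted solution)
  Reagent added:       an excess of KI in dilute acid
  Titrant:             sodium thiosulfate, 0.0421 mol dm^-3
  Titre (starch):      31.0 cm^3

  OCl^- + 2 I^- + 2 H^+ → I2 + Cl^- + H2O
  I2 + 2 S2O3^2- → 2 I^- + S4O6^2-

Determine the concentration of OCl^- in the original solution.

n(S2O3^2-) = 0.0310 × 0.0421 = 1.31 × 10^-3 mol
n(I2) = n(S2O3^2-)/2 = 6.53 × 10^-4 mol
n(OCl^-) in the aliquot = 6.53 × 10^-4 mol (1:1 ratio)
[OCl^-]_dilute = 6.53 × 10^-4 / 0.0249 = 0.0262 mol/L
[OCl^-]_original = 0.0262 × 250.0/10.2 = 0.642 mol/L

0.642 mol/L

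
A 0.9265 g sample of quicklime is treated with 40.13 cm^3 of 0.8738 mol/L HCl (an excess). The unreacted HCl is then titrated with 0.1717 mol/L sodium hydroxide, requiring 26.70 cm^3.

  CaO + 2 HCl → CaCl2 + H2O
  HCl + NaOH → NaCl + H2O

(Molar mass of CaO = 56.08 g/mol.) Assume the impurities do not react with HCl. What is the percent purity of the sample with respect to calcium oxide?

n(HCl) added = 0.04013 × 0.8738 = 0.03507 mol
n(NaOH) used in back-titration = 0.02670 × 0.1717 = 4.584 × 10^-3 mol
n(HCl) left over = 4.584 × 10^-3 mol (1:1 ratio)
n(HCl) consumed by analyte = 0.03507 − 4.584 × 10^-3 = 0.03048 mol
From the 1:2 ratio, n(CaO) = 1/2 × 0.03048 = 0.01524 mol
mass of CaO = 0.01524 × 56.08 = 0.8547 g
% CaO = 0.8547 / 0.9265 × 100 = 92.25 %

92.25 %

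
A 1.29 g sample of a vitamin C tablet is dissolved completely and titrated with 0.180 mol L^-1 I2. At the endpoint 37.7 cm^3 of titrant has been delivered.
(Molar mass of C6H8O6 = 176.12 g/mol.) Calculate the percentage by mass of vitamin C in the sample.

92.6 %

C6H8O6 + I2 → C6H6O6 + 2 HI
n(I2) = 0.0377 L × 0.180 mol/L = 6.79 × 10^-3 mol
n(C6H8O6) = 6.79 × 10^-3 mol (1:1 ratio)
mass of C6H8O6 = 6.79 × 10^-3 × 176.12 g/mol = 1.20 g
% C6H8O6 = 1.20 / 1.29 × 100 = 92.6 %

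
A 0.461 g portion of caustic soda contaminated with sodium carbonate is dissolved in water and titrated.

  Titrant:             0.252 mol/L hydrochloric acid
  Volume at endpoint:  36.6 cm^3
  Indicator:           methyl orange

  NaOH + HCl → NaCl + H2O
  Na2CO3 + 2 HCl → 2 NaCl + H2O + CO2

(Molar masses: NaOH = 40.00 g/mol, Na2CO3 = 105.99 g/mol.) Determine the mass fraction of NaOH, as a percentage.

n(HCl) = 0.0366 × 0.252 = 9.22 × 10^-3 mol
Let x = n(NaOH), y = n(Na2CO3).
Titrant: 1x + 2y = 9.22 × 10^-3;  mass: 40.00x + 105.99y = 0.461
Solving, x = 2.14 × 10^-3 mol, y = 3.54 × 10^-3 mol
mass of NaOH = 2.14 × 10^-3 × 40.00 = 0.0855 g
% NaOH = 0.0855 / 0.461 × 100 = 18.6 %

18.6 %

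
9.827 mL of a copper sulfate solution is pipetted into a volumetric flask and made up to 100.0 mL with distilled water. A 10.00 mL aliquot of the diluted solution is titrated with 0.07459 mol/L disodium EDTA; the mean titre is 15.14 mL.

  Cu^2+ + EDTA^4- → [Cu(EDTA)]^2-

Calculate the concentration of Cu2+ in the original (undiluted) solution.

n(EDTA) = 0.01514 × 0.07459 = 1.129 × 10^-3 mol
n(Cu2+) in the aliquot = 1.129 × 10^-3 mol (1:1 ratio)
[Cu2+]_dilute = 1.129 × 10^-3 / 0.01000 = 0.1129 mol/L
Dilution factor = 100.0 / 9.827 = 10.18
[Cu2+]_stock = 0.1129 × 10.18 = 1.149 mol/L

1.149 mol/L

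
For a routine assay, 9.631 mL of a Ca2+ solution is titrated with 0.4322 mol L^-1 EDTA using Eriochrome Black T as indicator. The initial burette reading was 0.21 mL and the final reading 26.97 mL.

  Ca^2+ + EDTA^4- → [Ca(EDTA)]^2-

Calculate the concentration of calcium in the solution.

n(EDTA) = 0.02676 L × 0.4322 mol/L = 0.01157 mol
n(Ca2+) = 0.01157 mol (1:1 mole ratio)
[Ca2+] = 0.01157 mol / 0.009631 L = 1.201 mol/L

1.201 mol/L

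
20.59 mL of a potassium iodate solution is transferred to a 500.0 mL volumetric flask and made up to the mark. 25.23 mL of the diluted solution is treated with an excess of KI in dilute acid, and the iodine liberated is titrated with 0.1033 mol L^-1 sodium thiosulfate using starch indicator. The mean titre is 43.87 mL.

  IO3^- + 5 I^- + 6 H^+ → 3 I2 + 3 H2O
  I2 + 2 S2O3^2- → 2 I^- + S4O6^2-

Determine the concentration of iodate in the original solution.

n(S2O3^2-) = 0.04387 × 0.1033 = 4.532 × 10^-3 mol
n(I2) = n(S2O3^2-)/2 = 2.266 × 10^-3 mol
From the 1:3 ratio, n(IO3^-) in the aliquot = 1/3 × 2.266 × 10^-3 = 7.553 × 10^-4 mol
[IO3^-]_dilute = 7.553 × 10^-4 / 0.02523 = 0.02994 mol/L
[IO3^-]_original = 0.02994 × 500.0/20.59 = 0.7270 mol/L

0.7270 mol/L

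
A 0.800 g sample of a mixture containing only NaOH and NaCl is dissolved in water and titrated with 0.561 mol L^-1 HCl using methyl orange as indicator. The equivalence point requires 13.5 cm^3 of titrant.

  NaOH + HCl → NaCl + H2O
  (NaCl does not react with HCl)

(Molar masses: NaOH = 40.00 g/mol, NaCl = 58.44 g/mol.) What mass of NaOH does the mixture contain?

0.303 g

n(HCl) = 0.0135 × 0.561 = 7.57 × 10^-3 mol
Let x = n(NaOH), y = n(NaCl).
Titrant: 1x = 7.57 × 10^-3;  mass: 40.00x + 58.44y = 0.800
Solving, x = 7.57 × 10^-3 mol, y = 8.51 × 10^-3 mol
mass of NaOH = 7.57 × 10^-3 × 40.00 = 0.303 g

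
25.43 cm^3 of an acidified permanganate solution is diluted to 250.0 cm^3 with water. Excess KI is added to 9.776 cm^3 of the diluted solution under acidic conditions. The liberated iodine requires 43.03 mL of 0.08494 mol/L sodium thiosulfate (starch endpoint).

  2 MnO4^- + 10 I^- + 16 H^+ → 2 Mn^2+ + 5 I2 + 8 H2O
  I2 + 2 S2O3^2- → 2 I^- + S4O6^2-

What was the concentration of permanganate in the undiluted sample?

n(S2O3^2-) = 0.04303 × 0.08494 = 3.655 × 10^-3 mol
n(I2) = n(S2O3^2-)/2 = 1.827 × 10^-3 mol
From the 2:5 ratio, n(MnO4^-) in the aliquot = 2/5 × 1.827 × 10^-3 = 7.310 × 10^-4 mol
[MnO4^-]_dilute = 7.310 × 10^-4 / 0.009776 = 0.07477 mol/L
[MnO4^-]_original = 0.07477 × 250.0/25.43 = 0.7351 mol/L

0.7351 mol/L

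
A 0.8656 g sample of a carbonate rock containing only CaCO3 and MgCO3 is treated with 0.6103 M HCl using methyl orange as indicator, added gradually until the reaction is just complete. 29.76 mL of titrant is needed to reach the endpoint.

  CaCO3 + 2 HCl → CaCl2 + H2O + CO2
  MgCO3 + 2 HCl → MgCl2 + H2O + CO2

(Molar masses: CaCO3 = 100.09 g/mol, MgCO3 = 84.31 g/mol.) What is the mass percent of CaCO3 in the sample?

73.25 %

n(HCl) = 0.02976 × 0.6103 = 0.01816 mol
Let x = n(CaCO3), y = n(MgCO3).
Titrant: 2x + 2y = 0.01816;  mass: 100.09x + 84.31y = 0.8656
Solving, x = 6.335 × 10^-3 mol, y = 2.747 × 10^-3 mol
mass of CaCO3 = 6.335 × 10^-3 × 100.09 = 0.6340 g
% CaCO3 = 0.6340 / 0.8656 × 100 = 73.25 %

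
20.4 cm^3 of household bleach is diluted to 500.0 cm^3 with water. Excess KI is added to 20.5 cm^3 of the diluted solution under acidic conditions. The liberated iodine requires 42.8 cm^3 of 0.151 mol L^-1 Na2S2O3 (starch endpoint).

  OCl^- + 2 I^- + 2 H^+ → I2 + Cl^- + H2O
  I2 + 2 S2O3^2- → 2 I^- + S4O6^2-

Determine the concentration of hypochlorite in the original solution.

3.86 mol/L

n(S2O3^2-) = 0.0428 × 0.151 = 6.46 × 10^-3 mol
n(I2) = n(S2O3^2-)/2 = 3.23 × 10^-3 mol
n(OCl^-) in the aliquot = 3.23 × 10^-3 mol (1:1 ratio)
[OCl^-]_dilute = 3.23 × 10^-3 / 0.0205 = 0.158 mol/L
[OCl^-]_original = 0.158 × 500.0/20.4 = 3.86 mol/L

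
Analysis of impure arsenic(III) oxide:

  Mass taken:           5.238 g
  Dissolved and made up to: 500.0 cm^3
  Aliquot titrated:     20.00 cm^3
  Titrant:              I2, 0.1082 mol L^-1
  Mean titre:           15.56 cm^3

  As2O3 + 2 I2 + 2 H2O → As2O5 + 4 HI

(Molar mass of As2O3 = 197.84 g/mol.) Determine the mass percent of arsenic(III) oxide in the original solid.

79.49 %

n(I2) per titration = 0.01556 × 0.1082 = 1.684 × 10^-3 mol
From the 1:2 ratio, n(As2O3) in each aliquot = 1/2 × 1.684 × 10^-3 = 8.418 × 10^-4 mol
n(As2O3) in the whole flask = 8.418 × 10^-4 × 500.0/20.00 = 0.02104 mol
mass of As2O3 = 0.02104 × 197.84 = 4.164 g
% As2O3 = 4.164 / 5.238 × 100 = 79.49 %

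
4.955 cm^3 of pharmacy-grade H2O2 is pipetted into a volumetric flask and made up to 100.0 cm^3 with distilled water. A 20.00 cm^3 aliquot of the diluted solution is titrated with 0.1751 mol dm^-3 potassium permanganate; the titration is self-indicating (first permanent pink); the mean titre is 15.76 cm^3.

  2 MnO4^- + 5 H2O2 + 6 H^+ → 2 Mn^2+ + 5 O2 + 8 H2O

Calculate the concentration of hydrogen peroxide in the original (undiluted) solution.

6.962 mol/L

n(KMnO4) = 0.01576 × 0.1751 = 2.760 × 10^-3 mol
From the 5:2 ratio, n(H2O2) in the aliquot = 5/2 × 2.760 × 10^-3 = 6.899 × 10^-3 mol
[H2O2]_dilute = 6.899 × 10^-3 / 0.02000 = 0.3449 mol/L
Dilution factor = 100.0 / 4.955 = 20.18
[H2O2]_stock = 0.3449 × 20.18 = 6.962 mol/L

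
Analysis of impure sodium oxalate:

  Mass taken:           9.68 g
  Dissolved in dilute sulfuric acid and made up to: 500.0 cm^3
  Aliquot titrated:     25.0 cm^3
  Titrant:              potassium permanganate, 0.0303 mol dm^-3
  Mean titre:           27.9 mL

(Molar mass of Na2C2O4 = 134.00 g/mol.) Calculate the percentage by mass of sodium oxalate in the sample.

2 MnO4^- + 5 C2O4^2- + 16 H^+ → 2 Mn^2+ + 10 CO2 + 8 H2O
n(KMnO4) per titration = 0.0279 × 0.0303 = 8.45 × 10^-4 mol
From the 5:2 ratio, n(Na2C2O4) in each aliquot = 5/2 × 8.45 × 10^-4 = 2.11 × 10^-3 mol
n(Na2C2O4) in the whole flask = 2.11 × 10^-3 × 500.0/25.0 = 0.0423 mol
mass of Na2C2O4 = 0.0423 × 134.00 = 5.66 g
% Na2C2O4 = 5.66 / 9.68 × 100 = 58.5 %

58.5 %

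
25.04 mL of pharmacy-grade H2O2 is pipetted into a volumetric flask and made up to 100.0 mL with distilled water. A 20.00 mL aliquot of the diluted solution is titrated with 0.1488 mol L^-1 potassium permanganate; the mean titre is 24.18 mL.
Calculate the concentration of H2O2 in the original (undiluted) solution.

1.796 mol/L

2 MnO4^- + 5 H2O2 + 6 H^+ → 2 Mn^2+ + 5 O2 + 8 H2O
n(KMnO4) = 0.02418 × 0.1488 = 3.598 × 10^-3 mol
From the 5:2 ratio, n(H2O2) in the aliquot = 5/2 × 3.598 × 10^-3 = 8.995 × 10^-3 mol
[H2O2]_dilute = 8.995 × 10^-3 / 0.02000 = 0.4497 mol/L
Dilution factor = 100.0 / 25.04 = 3.994
[H2O2]_stock = 0.4497 × 3.994 = 1.796 mol/L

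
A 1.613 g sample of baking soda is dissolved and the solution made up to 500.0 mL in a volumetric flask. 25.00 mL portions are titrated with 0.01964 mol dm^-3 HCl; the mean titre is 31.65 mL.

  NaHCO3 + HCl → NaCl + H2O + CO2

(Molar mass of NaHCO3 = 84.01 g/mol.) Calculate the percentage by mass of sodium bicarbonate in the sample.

n(HCl) per titration = 0.03165 × 0.01964 = 6.216 × 10^-4 mol
n(NaHCO3) in each aliquot = 6.216 × 10^-4 mol (1:1 ratio)
n(NaHCO3) in the whole flask = 6.216 × 10^-4 × 500.0/25.00 = 0.01243 mol
mass of NaHCO3 = 0.01243 × 84.01 = 1.044 g
% NaHCO3 = 1.044 / 1.613 × 100 = 64.75 %

64.75 %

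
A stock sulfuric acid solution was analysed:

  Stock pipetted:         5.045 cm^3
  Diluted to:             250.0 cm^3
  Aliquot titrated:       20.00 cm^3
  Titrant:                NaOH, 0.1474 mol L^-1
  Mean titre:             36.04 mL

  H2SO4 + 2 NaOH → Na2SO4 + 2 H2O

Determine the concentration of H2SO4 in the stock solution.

6.581 mol/L

n(NaOH) = 0.03604 × 0.1474 = 5.312 × 10^-3 mol
From the 1:2 ratio, n(H2SO4) in the aliquot = 1/2 × 5.312 × 10^-3 = 2.656 × 10^-3 mol
[H2SO4]_dilute = 2.656 × 10^-3 / 0.02000 = 0.1328 mol/L
Dilution factor = 250.0 / 5.045 = 49.55
[H2SO4]_stock = 0.1328 × 49.55 = 6.581 mol/L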